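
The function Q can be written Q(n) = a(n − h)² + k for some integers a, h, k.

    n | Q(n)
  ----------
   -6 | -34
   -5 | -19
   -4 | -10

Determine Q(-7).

-55

First differences 15, 9; second difference -6 = 2a, so a = -3.
Expanding, the n-coefficient is −2ah = 6h; matching it to the data gives h = -3, and then k = -7.
So Q(n) = -3(n + 3)² − 7.
Q(-7) = -3·(-4)² − 7 = -55.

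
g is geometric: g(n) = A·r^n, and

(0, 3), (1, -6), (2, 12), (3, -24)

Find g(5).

-96

Consecutive ratio: -6/3 = -2, and 12/(-6) = -2, so r = -2.
Then A·(-2)^0 = 3 gives A = 3, and g(n) = 3·(-2)^n.
g(5) = 3·(-2)^5 = -96.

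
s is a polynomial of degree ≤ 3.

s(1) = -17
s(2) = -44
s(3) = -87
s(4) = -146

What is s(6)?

-312

First differences: -27, -43, -59. Second differences: -16, -16.
Level-2 differences are constant, so s has degree 2.
Fitting a degree-2 polynomial gives s(t) = -8t² - 3t - 6.
Then s(6) = -312.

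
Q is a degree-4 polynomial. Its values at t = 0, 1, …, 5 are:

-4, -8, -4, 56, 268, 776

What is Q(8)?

6236

Write Q(t) = at^4 + bt³ + ct² + dt + e; the 6 given values yield a linear system in the 5 coefficients.
Solving, Q(t) = 2t^4 - 4t³ + 2t² - 4t - 4.
Then Q(8) = 6236.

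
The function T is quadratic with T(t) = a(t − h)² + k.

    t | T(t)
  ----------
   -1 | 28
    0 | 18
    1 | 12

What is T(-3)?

First differences -10, -6; second difference 4 = 2a, so a = 2.
Expanding, the t-coefficient is −2ah = -4h; matching it to the data gives h = 2, and then k = 10.
So T(t) = 2(t − 2)² + 10.
T(-3) = 2·(-5)² + 10 = 60.

60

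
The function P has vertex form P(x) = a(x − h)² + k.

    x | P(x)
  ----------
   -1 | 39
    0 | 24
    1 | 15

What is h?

2

First differences -15, -9; second difference 6 = 2a, so a = 3.
Expanding, the x-coefficient is −2ah = -6h; matching it to the data gives h = 2, and then k = 12.
So P(x) = 3(x − 2)² + 12.
Hence h = 2.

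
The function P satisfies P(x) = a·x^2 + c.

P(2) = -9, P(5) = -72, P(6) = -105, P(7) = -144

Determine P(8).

-189

From P(2) = -9 and P(5) = -72: 4a + c = -9 and 25a + c = -72.
Subtracting: 21a = -63, so a = -3; then c = -9 − (-3)·4 = 3.
So P(x) = -3x² + 3, and P(8) = -189.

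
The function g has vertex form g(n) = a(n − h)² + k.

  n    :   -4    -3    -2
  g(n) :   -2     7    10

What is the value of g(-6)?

First differences 9, 3; second difference -6 = 2a, so a = -3.
Expanding, the n-coefficient is −2ah = 6h; matching it to the data gives h = -2, and then k = 10.
So g(n) = -3(n + 2)² + 10.
g(-6) = -3·(-4)² + 10 = -38.

-38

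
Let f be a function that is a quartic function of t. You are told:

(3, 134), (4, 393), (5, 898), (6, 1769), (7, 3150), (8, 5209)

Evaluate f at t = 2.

First differences: 259, 505, 871, 1381, 2059. Second differences: 246, 366, 510, 678. Third differences: 120, 144, 168. Fourth differences: 24, 24.
Level-4 differences are constant, so f has degree 4.
Fitting a degree-4 polynomial gives f(t) = t^4 + 2t³ + 2t² - 4t - 7.
Then f(2) = 25.

25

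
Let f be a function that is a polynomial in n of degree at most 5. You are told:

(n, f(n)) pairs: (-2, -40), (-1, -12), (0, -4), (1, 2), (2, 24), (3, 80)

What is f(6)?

First differences: 28, 8, 6, 22, 56. Second differences: -20, -2, 16, 34. Third differences: 18, 18, 18.
Level-3 differences are constant, so f has degree 3.
Fitting a degree-3 polynomial gives f(n) = 3n³ - n² + 4n - 4.
Then f(6) = 632.

632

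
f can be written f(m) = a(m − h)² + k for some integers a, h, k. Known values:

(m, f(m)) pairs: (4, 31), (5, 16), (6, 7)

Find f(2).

First differences -15, -9; second difference 6 = 2a, so a = 3.
Expanding, the m-coefficient is −2ah = -6h; matching it to the data gives h = 7, and then k = 4.
So f(m) = 3(m − 7)² + 4.
f(2) = 3·(-5)² + 4 = 79.

79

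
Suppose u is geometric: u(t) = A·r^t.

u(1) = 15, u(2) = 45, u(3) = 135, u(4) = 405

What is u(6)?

3645

Consecutive ratio: 45/15 = 3, and 135/45 = 3, so r = 3.
Then A·3^1 = 15 gives A = 5, and u(t) = 5·3^t.
u(6) = 5·3^6 = 3645.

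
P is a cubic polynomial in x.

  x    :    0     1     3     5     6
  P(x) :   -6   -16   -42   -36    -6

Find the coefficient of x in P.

-6

Write P(x) = ax³ + bx² + cx + d; the 5 given values yield a linear system in the 4 coefficients.
Solving, P(x) = x³ - 5x² - 6x - 6.
The coefficient of x is -6.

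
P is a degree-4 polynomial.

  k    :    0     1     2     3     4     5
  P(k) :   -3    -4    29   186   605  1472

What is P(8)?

First differences: -1, 33, 157, 419, 867. Second differences: 34, 124, 262, 448. Third differences: 90, 138, 186. Fourth differences: 48, 48.
Level-4 differences are constant, so P has degree 4.
Fitting a degree-4 polynomial gives P(k) = 2k^4 + 3k³ - 6k² - 3.
Then P(8) = 9341.

9341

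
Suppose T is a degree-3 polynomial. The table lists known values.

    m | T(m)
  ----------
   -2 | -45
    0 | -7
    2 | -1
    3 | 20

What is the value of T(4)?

69

Write T(m) = am³ + bm² + cm + d; the 4 given values yield a linear system in the 4 coefficients.
Solving, T(m) = 2m³ - 4m² + 3m - 7.
Then T(4) = 69.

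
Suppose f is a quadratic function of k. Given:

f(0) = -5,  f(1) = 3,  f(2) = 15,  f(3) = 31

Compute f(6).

First differences: 8, 12, 16. Second differences: 4, 4.
Level-2 differences are constant, so f has degree 2.
Fitting a degree-2 polynomial gives f(k) = 2k² + 6k - 5.
Then f(6) = 103.

103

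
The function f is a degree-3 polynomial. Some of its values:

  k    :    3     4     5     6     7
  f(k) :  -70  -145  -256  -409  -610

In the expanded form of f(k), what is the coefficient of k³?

First differences: -75, -111, -153, -201. Second differences: -36, -42, -48. Third differences: -6, -6.
Level-3 differences are constant, so f has degree 3.
Fitting a degree-3 polynomial gives f(k) = -k³ - 6k² + 4k - 1.
The coefficient of k³ is -1.

-1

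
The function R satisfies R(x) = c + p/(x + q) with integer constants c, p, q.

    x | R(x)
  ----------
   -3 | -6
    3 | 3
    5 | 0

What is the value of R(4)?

1

(R(x) − c)(x + q) = p for each data point; the three points give a linear system in c and q, then p follows.
Solving: c = -3, q = -1, p = 12, so R(x) = -3 + 12/(x − 1).
Then R(4) = -3 + 12/3 = 1.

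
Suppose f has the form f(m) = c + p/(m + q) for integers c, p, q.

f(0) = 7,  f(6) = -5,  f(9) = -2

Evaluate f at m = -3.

(f(m) − c)(m + q) = p for each data point; the three points give a linear system in c and q, then p follows.
Solving: c = 1, q = -3, p = -18, so f(m) = 1 − 18/(m − 3).
Then f(-3) = 1 − 18/(-6) = 4.

4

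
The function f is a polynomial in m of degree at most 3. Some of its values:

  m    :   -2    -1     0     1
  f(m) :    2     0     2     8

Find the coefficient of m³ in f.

0

Write f(m) = am³ + bm² + cm + d; the 4 given values yield a linear system in the 4 coefficients.
Solving, the leading coefficient vanishes, and f(m) = 2m² + 4m + 2.
The coefficient of m³ is 0.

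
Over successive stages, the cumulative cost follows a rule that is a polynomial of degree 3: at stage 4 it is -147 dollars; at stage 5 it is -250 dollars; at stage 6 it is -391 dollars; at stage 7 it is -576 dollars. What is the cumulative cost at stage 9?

-1102

Write the value at x as Q(x).
Write Q(x) = ax³ + bx² + cx + d; the 4 given values yield a linear system in the 4 coefficients.
Solving, Q(x) = -x³ - 4x² - 6x + 5.
Then Q(9) = -1102.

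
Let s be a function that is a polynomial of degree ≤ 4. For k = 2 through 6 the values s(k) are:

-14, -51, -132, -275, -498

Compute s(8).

-1256

First differences: -37, -81, -143, -223. Second differences: -44, -62, -80. Third differences: -18, -18.
Level-3 differences are constant, so s has degree 3.
Fitting a degree-3 polynomial gives s(k) = -3k³ + 5k² - 5k.
Then s(8) = -1256.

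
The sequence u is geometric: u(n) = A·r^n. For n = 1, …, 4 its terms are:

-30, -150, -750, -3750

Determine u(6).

Consecutive ratio: -150/(-30) = 5, and -750/(-150) = 5, so r = 5.
Then A·5^1 = -30 gives A = -6, and u(n) = -6·5^n.
u(6) = -6·5^6 = -93750.

-93750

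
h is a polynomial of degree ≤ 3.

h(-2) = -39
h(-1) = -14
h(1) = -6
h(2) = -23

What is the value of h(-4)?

-131

Write h(x) = ax³ + bx² + cx + d; the 4 given values yield a linear system in the 4 coefficients.
Solving, the leading coefficient vanishes, and h(x) = -7x² + 4x - 3.
Then h(-4) = -131.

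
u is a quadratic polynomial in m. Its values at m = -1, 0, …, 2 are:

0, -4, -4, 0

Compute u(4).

20

First differences: -4, 0, 4. Second differences: 4, 4.
Level-2 differences are constant, so u has degree 2.
Fitting a degree-2 polynomial gives u(m) = 2m² - 2m - 4.
Then u(4) = 20.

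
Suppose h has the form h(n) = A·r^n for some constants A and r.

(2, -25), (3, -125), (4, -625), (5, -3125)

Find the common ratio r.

Consecutive ratio: -125/(-25) = 5, and -625/(-125) = 5, so r = 5.
Then A·5^2 = -25 gives A = -1, and h(n) = -1·5^n.

5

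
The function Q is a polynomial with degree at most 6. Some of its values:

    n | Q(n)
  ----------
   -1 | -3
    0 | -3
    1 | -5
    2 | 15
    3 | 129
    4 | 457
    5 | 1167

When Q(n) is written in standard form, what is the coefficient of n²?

First differences: 0, -2, 20, 114, 328, 710. Second differences: -2, 22, 94, 214, 382. Third differences: 24, 72, 120, 168. Fourth differences: 48, 48, 48.
Level-4 differences are constant, so Q has degree 4.
Fitting a degree-4 polynomial gives Q(n) = 2n^4 - 3n² - n - 3.
The coefficient of n² is -3.

-3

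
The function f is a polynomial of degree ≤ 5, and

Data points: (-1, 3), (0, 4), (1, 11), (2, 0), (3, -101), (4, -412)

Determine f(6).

-2384

First differences: 1, 7, -11, -101, -311. Second differences: 6, -18, -90, -210. Third differences: -24, -72, -120. Fourth differences: -48, -48.
Level-4 differences are constant, so f has degree 4.
Fitting a degree-4 polynomial gives f(k) = -2k^4 + 5k² + 4k + 4.
Then f(6) = -2384.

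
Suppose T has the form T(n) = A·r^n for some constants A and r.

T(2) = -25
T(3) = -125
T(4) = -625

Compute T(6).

Consecutive ratio: -125/(-25) = 5, and -625/(-125) = 5, so r = 5.
Then A·5^2 = -25 gives A = -1, and T(n) = -1·5^n.
T(6) = -1·5^6 = -15625.

-15625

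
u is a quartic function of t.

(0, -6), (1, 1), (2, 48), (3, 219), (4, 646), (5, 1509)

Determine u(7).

Write u(t) = at^4 + bt³ + ct² + dt + e; the 6 given values yield a linear system in the 5 coefficients.
Solving, u(t) = 2t^4 + 2t³ + 3t - 6.
Then u(7) = 5503.

5503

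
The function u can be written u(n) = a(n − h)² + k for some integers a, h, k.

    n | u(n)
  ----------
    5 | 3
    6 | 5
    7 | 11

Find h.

5

First differences 2, 6; second difference 4 = 2a, so a = 2.
Expanding, the n-coefficient is −2ah = -4h; matching it to the data gives h = 5, and then k = 3.
So u(n) = 2(n − 5)² + 3.
Hence h = 5.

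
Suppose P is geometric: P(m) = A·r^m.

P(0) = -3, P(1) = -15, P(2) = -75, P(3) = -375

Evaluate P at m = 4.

-1875

Consecutive ratio: -15/(-3) = 5, and -75/(-15) = 5, so r = 5.
Then A·5^0 = -3 gives A = -3, and P(m) = -3·5^m.
P(4) = -3·5^4 = -1875.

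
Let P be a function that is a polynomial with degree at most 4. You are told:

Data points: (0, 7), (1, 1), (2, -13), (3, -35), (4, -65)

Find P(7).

-203

Write P(k) = ak^4 + bk³ + ck² + dk + e; the 5 given values yield a linear system in the 5 coefficients.
Solving, the top 2 coefficients vanish, and P(k) = -4k² - 2k + 7.
Then P(7) = -203.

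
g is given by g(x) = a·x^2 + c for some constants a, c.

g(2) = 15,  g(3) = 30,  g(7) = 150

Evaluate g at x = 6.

From g(2) = 15 and g(3) = 30: 4a + c = 15 and 9a + c = 30.
Subtracting: 5a = 15, so a = 3; then c = 15 − 3·4 = 3.
So g(x) = 3x² + 3, and g(6) = 111.

111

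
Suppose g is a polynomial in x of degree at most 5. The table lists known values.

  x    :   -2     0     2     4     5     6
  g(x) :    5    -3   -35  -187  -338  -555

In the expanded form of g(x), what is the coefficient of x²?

-3

Write g(x) = ax^5 + bx^4 + cx³ + dx² + ex + p; the 6 given values yield a linear system in the 6 coefficients.
Solving, the top 2 coefficients vanish, and g(x) = -2x³ - 3x² - 2x - 3.
The coefficient of x² is -3.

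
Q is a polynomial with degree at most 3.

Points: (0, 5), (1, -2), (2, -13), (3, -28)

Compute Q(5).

-70

First differences: -7, -11, -15. Second differences: -4, -4.
Level-2 differences are constant, so Q has degree 2.
Fitting a degree-2 polynomial gives Q(k) = -2k² - 5k + 5.
Then Q(5) = -70.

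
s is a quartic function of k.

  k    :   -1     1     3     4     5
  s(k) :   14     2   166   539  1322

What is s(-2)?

Write s(k) = ak^4 + bk³ + ck² + dk + e; the 5 given values yield a linear system in the 5 coefficients.
Solving, s(k) = 2k^4 + k³ - k² - 7k + 7.
Then s(-2) = 41.

41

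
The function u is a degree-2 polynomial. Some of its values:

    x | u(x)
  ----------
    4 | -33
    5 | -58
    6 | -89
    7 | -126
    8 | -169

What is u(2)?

-1

First differences: -25, -31, -37, -43. Second differences: -6, -6, -6.
Level-2 differences are constant, so u has degree 2.
Fitting a degree-2 polynomial gives u(x) = -3x² + 2x + 7.
Then u(2) = -1.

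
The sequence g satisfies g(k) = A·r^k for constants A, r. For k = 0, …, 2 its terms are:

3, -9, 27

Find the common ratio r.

Consecutive ratio: -9/3 = -3, and 27/(-9) = -3, so r = -3.
Then A·(-3)^0 = 3 gives A = 3, and g(k) = 3·(-3)^k.

-3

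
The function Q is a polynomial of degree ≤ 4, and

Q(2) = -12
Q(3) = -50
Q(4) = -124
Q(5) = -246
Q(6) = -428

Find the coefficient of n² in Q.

Write Q(n) = an^4 + bn³ + cn² + dn + e; the 5 given values yield a linear system in the 5 coefficients.
Solving, the leading coefficient vanishes, and Q(n) = -2n³ + 4.
The coefficient of n² is 0.

0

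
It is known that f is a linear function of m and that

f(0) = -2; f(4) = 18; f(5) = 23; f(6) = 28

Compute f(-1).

Write f(m) = am + b; the 4 given values yield a linear system in the 2 coefficients.
Solving, f(m) = 5m - 2.
Then f(-1) = -7.

-7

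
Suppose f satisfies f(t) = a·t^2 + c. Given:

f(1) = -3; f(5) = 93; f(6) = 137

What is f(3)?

29

From f(1) = -3 and f(5) = 93: 1a + c = -3 and 25a + c = 93.
Subtracting: 24a = 96, so a = 4; then c = -3 − 4·1 = -7.
So f(t) = 4t² − 7, and f(3) = 29.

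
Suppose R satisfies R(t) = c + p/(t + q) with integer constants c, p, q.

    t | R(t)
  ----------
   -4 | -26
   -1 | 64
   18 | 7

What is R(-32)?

(R(t) − c)(t + q) = p for each data point; the three points give a linear system in c and q, then p follows.
Solving: c = 4, q = 2, p = 60, so R(t) = 4 + 60/(t + 2).
Then R(-32) = 4 + 60/(-30) = 2.

2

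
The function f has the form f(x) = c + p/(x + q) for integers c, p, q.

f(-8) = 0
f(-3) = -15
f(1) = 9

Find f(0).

12

(f(x) − c)(x + q) = p for each data point; the three points give a linear system in c and q, then p follows.
Solving: c = 3, q = 2, p = 18, so f(x) = 3 + 18/(x + 2).
Then f(0) = 3 + 18/2 = 12.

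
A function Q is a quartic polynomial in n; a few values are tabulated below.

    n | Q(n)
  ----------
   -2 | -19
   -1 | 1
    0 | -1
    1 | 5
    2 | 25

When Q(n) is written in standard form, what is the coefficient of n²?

5

Write Q(n) = an^4 + bn³ + cn² + dn + e; the 5 given values yield a linear system in the 5 coefficients.
Solving, Q(n) = -n^4 + 3n³ + 5n² - n - 1.
The coefficient of n² is 5.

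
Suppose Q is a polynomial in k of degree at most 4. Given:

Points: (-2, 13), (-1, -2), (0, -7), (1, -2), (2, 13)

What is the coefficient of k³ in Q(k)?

0

Write Q(k) = ak^4 + bk³ + ck² + dk + e; the 5 given values yield a linear system in the 5 coefficients.
Solving, the top 2 coefficients vanish, and Q(k) = 5k² - 7.
The coefficient of k³ is 0.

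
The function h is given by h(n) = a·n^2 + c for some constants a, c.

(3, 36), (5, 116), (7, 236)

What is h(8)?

311

From h(3) = 36 and h(5) = 116: 9a + c = 36 and 25a + c = 116.
Subtracting: 16a = 80, so a = 5; then c = 36 − 5·9 = -9.
So h(n) = 5n² − 9, and h(8) = 311.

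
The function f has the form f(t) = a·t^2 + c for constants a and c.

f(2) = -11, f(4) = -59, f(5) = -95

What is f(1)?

From f(2) = -11 and f(4) = -59: 4a + c = -11 and 16a + c = -59.
Subtracting: 12a = -48, so a = -4; then c = -11 − (-4)·4 = 5.
So f(t) = -4t² + 5, and f(1) = 1.

1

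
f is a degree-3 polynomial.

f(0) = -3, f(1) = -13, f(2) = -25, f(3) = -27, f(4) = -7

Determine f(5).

Write f(t) = at³ + bt² + ct + d; the 5 given values yield a linear system in the 4 coefficients.
Solving, f(t) = 2t³ - 7t² - 5t - 3.
Then f(5) = 47.

47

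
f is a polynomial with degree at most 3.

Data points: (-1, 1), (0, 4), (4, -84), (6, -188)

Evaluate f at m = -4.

-68

Write f(m) = am³ + bm² + cm + d; the 4 given values yield a linear system in the 4 coefficients.
Solving, the leading coefficient vanishes, and f(m) = -5m² - 2m + 4.
Then f(-4) = -68.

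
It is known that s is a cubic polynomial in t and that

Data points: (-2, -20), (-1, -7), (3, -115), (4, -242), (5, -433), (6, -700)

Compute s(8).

-1510

Write s(t) = at³ + bt² + ct + d; the 6 given values yield a linear system in the 4 coefficients.
Solving, s(t) = -2t³ - 8t² + 3t + 2.
Then s(8) = -1510.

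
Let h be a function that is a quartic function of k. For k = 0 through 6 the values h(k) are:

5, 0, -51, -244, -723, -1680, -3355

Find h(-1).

First differences: -5, -51, -193, -479, -957, -1675. Second differences: -46, -142, -286, -478, -718. Third differences: -96, -144, -192, -240. Fourth differences: -48, -48, -48.
Level-4 differences are constant, so h has degree 4.
Fitting a degree-4 polynomial gives h(k) = -2k^4 - 4k³ + 3k² - 2k + 5.
Then h(-1) = 12.

12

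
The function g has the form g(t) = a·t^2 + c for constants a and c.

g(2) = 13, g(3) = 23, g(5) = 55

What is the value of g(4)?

From g(2) = 13 and g(3) = 23: 4a + c = 13 and 9a + c = 23.
Subtracting: 5a = 10, so a = 2; then c = 13 − 2·4 = 5.
So g(t) = 2t² + 5, and g(4) = 37.

37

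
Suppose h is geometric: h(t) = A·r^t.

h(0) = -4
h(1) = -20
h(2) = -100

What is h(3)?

-500

Consecutive ratio: -20/(-4) = 5, and -100/(-20) = 5, so r = 5.
Then A·5^0 = -4 gives A = -4, and h(t) = -4·5^t.
h(3) = -4·5^3 = -500.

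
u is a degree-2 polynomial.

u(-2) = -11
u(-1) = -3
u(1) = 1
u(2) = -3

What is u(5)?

-39

Write u(n) = an² + bn + c; the 4 given values yield a linear system in the 3 coefficients.
Solving, u(n) = -2n² + 2n + 1.
Then u(5) = -39.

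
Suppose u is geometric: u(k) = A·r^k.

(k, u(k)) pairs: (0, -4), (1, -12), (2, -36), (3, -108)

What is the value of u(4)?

-324

Consecutive ratio: -12/(-4) = 3, and -36/(-12) = 3, so r = 3.
Then A·3^0 = -4 gives A = -4, and u(k) = -4·3^k.
u(4) = -4·3^4 = -324.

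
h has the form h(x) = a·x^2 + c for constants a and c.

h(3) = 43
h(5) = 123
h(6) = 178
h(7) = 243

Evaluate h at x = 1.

From h(3) = 43 and h(5) = 123: 9a + c = 43 and 25a + c = 123.
Subtracting: 16a = 80, so a = 5; then c = 43 − 5·9 = -2.
So h(x) = 5x² − 2, and h(1) = 3.

3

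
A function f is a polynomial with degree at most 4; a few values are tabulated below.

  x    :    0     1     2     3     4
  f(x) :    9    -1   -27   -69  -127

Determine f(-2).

-19

First differences: -10, -26, -42, -58. Second differences: -16, -16, -16.
Level-2 differences are constant, so f has degree 2.
Fitting a degree-2 polynomial gives f(x) = -8x² - 2x + 9.
Then f(-2) = -19.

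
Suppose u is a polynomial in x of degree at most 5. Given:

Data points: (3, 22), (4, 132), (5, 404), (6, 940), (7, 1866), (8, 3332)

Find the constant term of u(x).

4

First differences: 110, 272, 536, 926, 1466. Second differences: 162, 264, 390, 540. Third differences: 102, 126, 150. Fourth differences: 24, 24.
Level-4 differences are constant, so u has degree 4.
Fitting a degree-4 polynomial gives u(x) = x^4 - x³ - 4x² + 4.
The constant term is u(0) = 4.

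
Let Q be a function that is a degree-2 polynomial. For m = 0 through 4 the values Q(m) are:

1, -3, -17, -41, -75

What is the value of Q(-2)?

First differences: -4, -14, -24, -34. Second differences: -10, -10, -10.
Level-2 differences are constant, so Q has degree 2.
Fitting a degree-2 polynomial gives Q(m) = -5m² + m + 1.
Then Q(-2) = -21.

-21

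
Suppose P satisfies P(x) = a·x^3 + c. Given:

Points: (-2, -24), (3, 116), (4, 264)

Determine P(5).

From P(-2) = -24 and P(3) = 116: -8a + c = -24 and 27a + c = 116.
Subtracting: 35a = 140, so a = 4; then c = -24 − 4·(-8) = 8.
So P(x) = 4x³ + 8, and P(5) = 508.

508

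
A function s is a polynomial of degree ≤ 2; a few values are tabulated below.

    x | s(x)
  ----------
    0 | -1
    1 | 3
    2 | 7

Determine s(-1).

Write s(x) = ax² + bx + c; the 3 given values yield a linear system in the 3 coefficients.
Solving, the leading coefficient vanishes, and s(x) = 4x - 1.
Then s(-1) = -5.

-5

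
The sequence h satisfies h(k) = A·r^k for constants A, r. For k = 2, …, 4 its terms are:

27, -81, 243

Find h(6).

Consecutive ratio: -81/27 = -3, and 243/(-81) = -3, so r = -3.
Then A·(-3)^2 = 27 gives A = 3, and h(k) = 3·(-3)^k.
h(6) = 3·(-3)^6 = 2187.

2187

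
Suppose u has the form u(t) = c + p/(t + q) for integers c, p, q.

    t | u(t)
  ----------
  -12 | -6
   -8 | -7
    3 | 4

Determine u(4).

(u(t) − c)(t + q) = p for each data point; the three points give a linear system in c and q, then p follows.
Solving: c = -4, q = 0, p = 24, so u(t) = -4 + 24/(t + 0).
Then u(4) = -4 + 24/4 = 2.

2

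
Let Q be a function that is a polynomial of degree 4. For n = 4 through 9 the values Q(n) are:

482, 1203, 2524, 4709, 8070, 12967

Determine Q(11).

Write Q(n) = an^4 + bn³ + cn² + dn + e; the 6 given values yield a linear system in the 5 coefficients.
Solving, Q(n) = 2n^4 - 2n² + n - 2.
Then Q(11) = 29049.

29049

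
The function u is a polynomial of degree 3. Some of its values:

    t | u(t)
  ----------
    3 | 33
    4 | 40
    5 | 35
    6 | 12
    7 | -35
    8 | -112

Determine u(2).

20

First differences: 7, -5, -23, -47, -77. Second differences: -12, -18, -24, -30. Third differences: -6, -6, -6.
Level-3 differences are constant, so u has degree 3.
Fitting a degree-3 polynomial gives u(t) = -t³ + 6t² + 2t.
Then u(2) = 20.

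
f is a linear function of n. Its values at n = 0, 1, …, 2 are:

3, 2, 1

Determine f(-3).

First differences: -1, -1.
Level-1 differences are constant, so f has degree 1.
Fitting a degree-1 polynomial gives f(n) = -n + 3.
Then f(-3) = 6.

6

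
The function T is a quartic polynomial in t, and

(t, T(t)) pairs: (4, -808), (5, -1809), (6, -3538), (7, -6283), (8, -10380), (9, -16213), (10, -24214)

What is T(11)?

-34863

First differences: -1001, -1729, -2745, -4097, -5833, -8001. Second differences: -728, -1016, -1352, -1736, -2168. Third differences: -288, -336, -384, -432. Fourth differences: -48, -48, -48.
Level-4 differences are constant, so T has degree 4.
Fitting a degree-4 polynomial gives T(t) = -2t^4 - 4t³ - 2t² - t - 4.
Then T(11) = -34863.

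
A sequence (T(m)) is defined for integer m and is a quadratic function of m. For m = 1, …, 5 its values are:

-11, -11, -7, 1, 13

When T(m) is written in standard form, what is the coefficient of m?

First differences: 0, 4, 8, 12. Second differences: 4, 4, 4.
Level-2 differences are constant, so T has degree 2.
Fitting a degree-2 polynomial gives T(m) = 2m² - 6m - 7.
The coefficient of m is -6.

-6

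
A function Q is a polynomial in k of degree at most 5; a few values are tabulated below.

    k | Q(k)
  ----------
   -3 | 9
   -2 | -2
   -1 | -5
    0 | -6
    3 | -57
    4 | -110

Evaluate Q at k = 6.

-306

Write Q(k) = ak^5 + bk^4 + ck³ + dk² + ek + p; the 6 given values yield a linear system in the 6 coefficients.
Solving, the top 2 coefficients vanish, and Q(k) = -k³ - 2k² - 2k - 6.
Then Q(6) = -306.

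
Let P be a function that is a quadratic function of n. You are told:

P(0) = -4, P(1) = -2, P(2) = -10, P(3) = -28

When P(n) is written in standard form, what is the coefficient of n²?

First differences: 2, -8, -18. Second differences: -10, -10.
Level-2 differences are constant, so P has degree 2.
Fitting a degree-2 polynomial gives P(n) = -5n² + 7n - 4.
The coefficient of n² is -5.

-5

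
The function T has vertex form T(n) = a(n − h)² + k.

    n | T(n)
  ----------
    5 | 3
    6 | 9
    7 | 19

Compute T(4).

First differences 6, 10; second difference 4 = 2a, so a = 2.
Expanding, the n-coefficient is −2ah = -4h; matching it to the data gives h = 4, and then k = 1.
So T(n) = 2(n − 4)² + 1.
T(4) = 2·0² + 1 = 1.

1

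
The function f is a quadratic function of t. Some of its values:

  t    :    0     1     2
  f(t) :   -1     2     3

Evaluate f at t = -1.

-6

Write f(t) = at² + bt + c; the 3 given values yield a linear system in the 3 coefficients.
Solving, f(t) = -t² + 4t - 1.
Then f(-1) = -6.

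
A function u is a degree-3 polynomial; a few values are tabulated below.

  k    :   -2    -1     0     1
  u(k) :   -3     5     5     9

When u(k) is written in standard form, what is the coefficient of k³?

Write u(k) = ak³ + bk² + ck + d; the 4 given values yield a linear system in the 4 coefficients.
Solving, u(k) = 2k³ + 2k² + 5.
The coefficient of k³ is 2.

2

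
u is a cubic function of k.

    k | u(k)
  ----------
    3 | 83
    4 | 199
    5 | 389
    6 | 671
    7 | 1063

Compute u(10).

3079

First differences: 116, 190, 282, 392. Second differences: 74, 92, 110. Third differences: 18, 18.
Level-3 differences are constant, so u has degree 3.
Fitting a degree-3 polynomial gives u(k) = 3k³ + k² - 2k - 1.
Then u(10) = 3079.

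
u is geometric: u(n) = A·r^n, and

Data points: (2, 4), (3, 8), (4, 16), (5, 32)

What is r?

2

Consecutive ratio: 8/4 = 2, and 16/8 = 2, so r = 2.
Then A·2^2 = 4 gives A = 1, and u(n) = 1·2^n.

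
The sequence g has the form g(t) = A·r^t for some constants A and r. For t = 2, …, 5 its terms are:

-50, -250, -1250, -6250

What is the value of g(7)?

Consecutive ratio: -250/(-50) = 5, and -1250/(-250) = 5, so r = 5.
Then A·5^2 = -50 gives A = -2, and g(t) = -2·5^t.
g(7) = -2·5^7 = -156250.

-156250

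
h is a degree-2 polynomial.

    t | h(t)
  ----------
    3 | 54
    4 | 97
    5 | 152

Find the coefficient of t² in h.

Write h(t) = at² + bt + c; the 3 given values yield a linear system in the 3 coefficients.
Solving, h(t) = 6t² + t - 3.
The coefficient of t² is 6.

6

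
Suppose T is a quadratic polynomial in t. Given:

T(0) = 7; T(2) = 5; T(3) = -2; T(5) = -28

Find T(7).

-70

Write T(t) = at² + bt + c; the 4 given values yield a linear system in the 3 coefficients.
Solving, T(t) = -2t² + 3t + 7.
Then T(7) = -70.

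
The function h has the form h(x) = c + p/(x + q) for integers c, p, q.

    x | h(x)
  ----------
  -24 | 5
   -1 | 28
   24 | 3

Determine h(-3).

12

(h(x) − c)(x + q) = p for each data point; the three points give a linear system in c and q, then p follows.
Solving: c = 4, q = 0, p = -24, so h(x) = 4 − 24/(x + 0).
Then h(-3) = 4 − 24/(-3) = 12.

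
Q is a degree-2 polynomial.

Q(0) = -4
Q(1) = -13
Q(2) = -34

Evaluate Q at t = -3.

-49

Write Q(t) = at² + bt + c; the 3 given values yield a linear system in the 3 coefficients.
Solving, Q(t) = -6t² - 3t - 4.
Then Q(-3) = -49.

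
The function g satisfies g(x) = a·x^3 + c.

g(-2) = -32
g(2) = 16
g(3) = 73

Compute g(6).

From g(-2) = -32 and g(2) = 16: -8a + c = -32 and 8a + c = 16.
Subtracting: 16a = 48, so a = 3; then c = -32 − 3·(-8) = -8.
So g(x) = 3x³ − 8, and g(6) = 640.

640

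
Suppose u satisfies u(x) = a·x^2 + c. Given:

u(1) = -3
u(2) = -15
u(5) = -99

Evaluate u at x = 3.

From u(1) = -3 and u(2) = -15: 1a + c = -3 and 4a + c = -15.
Subtracting: 3a = -12, so a = -4; then c = -3 − (-4)·1 = 1.
So u(x) = -4x² + 1, and u(3) = -35.

-35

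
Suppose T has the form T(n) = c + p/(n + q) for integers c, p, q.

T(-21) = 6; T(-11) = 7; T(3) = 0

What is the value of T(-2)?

25

(T(n) − c)(n + q) = p for each data point; the three points give a linear system in c and q, then p follows.
Solving: c = 5, q = 1, p = -20, so T(n) = 5 − 20/(n + 1).
Then T(-2) = 5 − 20/(-1) = 25.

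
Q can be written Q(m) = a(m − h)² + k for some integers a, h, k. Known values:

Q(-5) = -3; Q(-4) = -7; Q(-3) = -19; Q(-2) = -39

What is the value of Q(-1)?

-67

First differences -4, -12, -20; second difference -8 = 2a, so a = -4.
Expanding, the m-coefficient is −2ah = 8h; matching it to the data gives h = -5, and then k = -3.
So Q(m) = -4(m + 5)² − 3.
Q(-1) = -4·4² − 3 = -67.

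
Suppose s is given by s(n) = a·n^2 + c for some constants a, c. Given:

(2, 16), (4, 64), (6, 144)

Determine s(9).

From s(2) = 16 and s(4) = 64: 4a + c = 16 and 16a + c = 64.
Subtracting: 12a = 48, so a = 4; then c = 16 − 4·4 = 0.
So s(n) = 4n² + 0, and s(9) = 324.

324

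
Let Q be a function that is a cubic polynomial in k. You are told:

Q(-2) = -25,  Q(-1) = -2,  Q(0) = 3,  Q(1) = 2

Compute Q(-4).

Write Q(k) = ak³ + bk² + ck + d; the 4 given values yield a linear system in the 4 coefficients.
Solving, Q(k) = 2k³ - 3k² + 3.
Then Q(-4) = -173.

-173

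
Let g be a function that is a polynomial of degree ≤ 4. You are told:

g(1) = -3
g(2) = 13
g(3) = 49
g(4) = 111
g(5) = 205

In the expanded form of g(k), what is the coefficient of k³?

1

Write g(k) = ak^4 + bk³ + ck² + dk + e; the 5 given values yield a linear system in the 5 coefficients.
Solving, the leading coefficient vanishes, and g(k) = k³ + 4k² - 3k - 5.
The coefficient of k³ is 1.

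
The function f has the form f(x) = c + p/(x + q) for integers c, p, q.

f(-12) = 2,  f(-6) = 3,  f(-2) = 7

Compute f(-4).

4

(f(x) − c)(x + q) = p for each data point; the three points give a linear system in c and q, then p follows.
Solving: c = 1, q = 0, p = -12, so f(x) = 1 − 12/(x + 0).
Then f(-4) = 1 − 12/(-4) = 4.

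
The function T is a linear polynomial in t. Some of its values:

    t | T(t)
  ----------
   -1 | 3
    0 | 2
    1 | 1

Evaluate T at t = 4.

First differences: -1, -1.
Level-1 differences are constant, so T has degree 1.
Fitting a degree-1 polynomial gives T(t) = -t + 2.
Then T(4) = -2.

-2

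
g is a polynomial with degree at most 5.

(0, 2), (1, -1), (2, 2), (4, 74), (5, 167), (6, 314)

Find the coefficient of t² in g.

-3

Write g(t) = at^5 + bt^4 + ct³ + dt² + et + p; the 6 given values yield a linear system in the 6 coefficients.
Solving, the top 2 coefficients vanish, and g(t) = 2t³ - 3t² - 2t + 2.
The coefficient of t² is -3.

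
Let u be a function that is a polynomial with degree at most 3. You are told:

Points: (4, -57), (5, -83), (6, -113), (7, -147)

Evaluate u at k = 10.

First differences: -26, -30, -34. Second differences: -4, -4.
Level-2 differences are constant, so u has degree 2.
Fitting a degree-2 polynomial gives u(k) = -2k² - 8k + 7.
Then u(10) = -273.

-273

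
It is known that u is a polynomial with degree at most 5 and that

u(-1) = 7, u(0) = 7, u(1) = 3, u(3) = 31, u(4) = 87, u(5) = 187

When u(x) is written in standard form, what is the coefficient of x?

-4

Write u(x) = ax^5 + bx^4 + cx³ + dx² + ex + p; the 6 given values yield a linear system in the 6 coefficients.
Solving, the top 2 coefficients vanish, and u(x) = 2x³ - 2x² - 4x + 7.
The coefficient of x is -4.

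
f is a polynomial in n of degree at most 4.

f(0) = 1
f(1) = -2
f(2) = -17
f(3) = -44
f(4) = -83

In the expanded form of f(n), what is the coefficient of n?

Write f(n) = an^4 + bn³ + cn² + dn + e; the 5 given values yield a linear system in the 5 coefficients.
Solving, the top 2 coefficients vanish, and f(n) = -6n² + 3n + 1.
The coefficient of n is 3.

3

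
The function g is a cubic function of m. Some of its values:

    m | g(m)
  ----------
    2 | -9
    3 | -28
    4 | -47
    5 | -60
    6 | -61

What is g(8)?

-3

First differences: -19, -19, -13, -1. Second differences: 0, 6, 12. Third differences: 6, 6.
Level-3 differences are constant, so g has degree 3.
Fitting a degree-3 polynomial gives g(m) = m³ - 9m² + 7m + 5.
Then g(8) = -3.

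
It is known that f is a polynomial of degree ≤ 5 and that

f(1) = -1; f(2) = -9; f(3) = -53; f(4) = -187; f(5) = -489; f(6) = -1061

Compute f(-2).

Write f(t) = at^5 + bt^4 + ct³ + dt² + et + p; the 6 given values yield a linear system in the 6 coefficients.
Solving, the leading coefficient vanishes, and f(t) = -t^4 + t³ + t² - 3t + 1.
Then f(-2) = -13.

-13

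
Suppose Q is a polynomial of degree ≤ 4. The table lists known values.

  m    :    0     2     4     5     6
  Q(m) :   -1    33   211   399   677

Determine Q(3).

Write Q(m) = am^4 + bm³ + cm² + dm + e; the 5 given values yield a linear system in the 5 coefficients.
Solving, the leading coefficient vanishes, and Q(m) = 3m³ + 5m - 1.
Then Q(3) = 95.

95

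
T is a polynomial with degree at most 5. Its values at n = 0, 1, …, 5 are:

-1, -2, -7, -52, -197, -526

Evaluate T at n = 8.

First differences: -1, -5, -45, -145, -329. Second differences: -4, -40, -100, -184. Third differences: -36, -60, -84. Fourth differences: -24, -24.
Level-4 differences are constant, so T has degree 4.
Fitting a degree-4 polynomial gives T(n) = -n^4 + 5n² - 5n - 1.
Then T(8) = -3817.

-3817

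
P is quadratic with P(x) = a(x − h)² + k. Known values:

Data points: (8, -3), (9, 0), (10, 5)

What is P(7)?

-4

First differences 3, 5; second difference 2 = 2a, so a = 1.
Expanding, the x-coefficient is −2ah = -2h; matching it to the data gives h = 7, and then k = -4.
So P(x) = 1(x − 7)² − 4.
P(7) = 1·0² − 4 = -4.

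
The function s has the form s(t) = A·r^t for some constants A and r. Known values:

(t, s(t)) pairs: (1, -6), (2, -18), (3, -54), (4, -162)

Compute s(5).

Consecutive ratio: -18/(-6) = 3, and -54/(-18) = 3, so r = 3.
Then A·3^1 = -6 gives A = -2, and s(t) = -2·3^t.
s(5) = -2·3^5 = -486.

-486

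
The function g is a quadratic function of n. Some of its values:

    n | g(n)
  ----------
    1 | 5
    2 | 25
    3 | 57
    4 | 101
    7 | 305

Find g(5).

Write g(n) = an² + bn + c; the 5 given values yield a linear system in the 3 coefficients.
Solving, g(n) = 6n² + 2n - 3.
Then g(5) = 157.

157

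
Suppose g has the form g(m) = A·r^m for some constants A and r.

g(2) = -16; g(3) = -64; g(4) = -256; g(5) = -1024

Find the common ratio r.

4

Consecutive ratio: -64/(-16) = 4, and -256/(-64) = 4, so r = 4.
Then A·4^2 = -16 gives A = -1, and g(m) = -1·4^m.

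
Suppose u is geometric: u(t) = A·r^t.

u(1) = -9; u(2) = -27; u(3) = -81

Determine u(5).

Consecutive ratio: -27/(-9) = 3, and -81/(-27) = 3, so r = 3.
Then A·3^1 = -9 gives A = -3, and u(t) = -3·3^t.
u(5) = -3·3^5 = -729.

-729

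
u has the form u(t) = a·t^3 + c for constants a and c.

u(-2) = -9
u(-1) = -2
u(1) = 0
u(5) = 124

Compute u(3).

From u(-2) = -9 and u(-1) = -2: -8a + c = -9 and -1a + c = -2.
Subtracting: 7a = 7, so a = 1; then c = -9 − 1·(-8) = -1.
So u(t) = 1t³ − 1, and u(3) = 26.

26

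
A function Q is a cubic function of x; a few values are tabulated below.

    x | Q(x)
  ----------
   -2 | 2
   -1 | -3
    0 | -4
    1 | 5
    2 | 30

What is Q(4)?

152

First differences: -5, -1, 9, 25. Second differences: 4, 10, 16. Third differences: 6, 6.
Level-3 differences are constant, so Q has degree 3.
Fitting a degree-3 polynomial gives Q(x) = x³ + 5x² + 3x - 4.
Then Q(4) = 152.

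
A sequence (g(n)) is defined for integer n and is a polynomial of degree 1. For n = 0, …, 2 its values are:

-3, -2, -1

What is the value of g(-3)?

First differences: 1, 1.
Level-1 differences are constant, so g has degree 1.
Fitting a degree-1 polynomial gives g(n) = n - 3.
Then g(-3) = -6.

-6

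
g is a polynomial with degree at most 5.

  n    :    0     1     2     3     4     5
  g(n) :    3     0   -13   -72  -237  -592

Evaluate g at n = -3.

-48

First differences: -3, -13, -59, -165, -355. Second differences: -10, -46, -106, -190. Third differences: -36, -60, -84. Fourth differences: -24, -24.
Level-4 differences are constant, so g has degree 4.
Fitting a degree-4 polynomial gives g(n) = -n^4 + 2n² - 4n + 3.
Then g(-3) = -48.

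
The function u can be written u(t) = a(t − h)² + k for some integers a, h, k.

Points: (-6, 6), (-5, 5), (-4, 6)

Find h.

-5

First differences -1, 1; second difference 2 = 2a, so a = 1.
Expanding, the t-coefficient is −2ah = -2h; matching it to the data gives h = -5, and then k = 5.
So u(t) = 1(t + 5)² + 5.
Hence h = -5.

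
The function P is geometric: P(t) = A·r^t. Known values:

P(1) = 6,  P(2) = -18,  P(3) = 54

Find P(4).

Consecutive ratio: -18/6 = -3, and 54/(-18) = -3, so r = -3.
Then A·(-3)^1 = 6 gives A = -2, and P(t) = -2·(-3)^t.
P(4) = -2·(-3)^4 = -162.

-162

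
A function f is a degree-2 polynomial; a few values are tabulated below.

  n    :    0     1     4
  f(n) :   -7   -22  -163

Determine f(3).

Write f(n) = an² + bn + c; the 3 given values yield a linear system in the 3 coefficients.
Solving, f(n) = -8n² - 7n - 7.
Then f(3) = -100.

-100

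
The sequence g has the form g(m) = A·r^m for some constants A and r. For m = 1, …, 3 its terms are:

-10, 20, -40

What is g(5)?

Consecutive ratio: 20/(-10) = -2, and -40/20 = -2, so r = -2.
Then A·(-2)^1 = -10 gives A = 5, and g(m) = 5·(-2)^m.
g(5) = 5·(-2)^5 = -160.

-160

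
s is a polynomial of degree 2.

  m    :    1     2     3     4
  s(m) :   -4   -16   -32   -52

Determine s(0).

Write s(m) = am² + bm + c; the 4 given values yield a linear system in the 3 coefficients.
Solving, s(m) = -2m² - 6m + 4.
Then s(0) = 4.

4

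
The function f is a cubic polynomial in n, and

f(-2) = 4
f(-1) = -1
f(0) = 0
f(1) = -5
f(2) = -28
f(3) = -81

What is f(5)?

First differences: -5, 1, -5, -23, -53. Second differences: 6, -6, -18, -30. Third differences: -12, -12, -12.
Level-3 differences are constant, so f has degree 3.
Fitting a degree-3 polynomial gives f(n) = -2n³ - 3n².
Then f(5) = -325.

-325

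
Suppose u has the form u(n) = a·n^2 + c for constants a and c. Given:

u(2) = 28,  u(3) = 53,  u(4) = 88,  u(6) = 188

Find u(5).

133

From u(2) = 28 and u(3) = 53: 4a + c = 28 and 9a + c = 53.
Subtracting: 5a = 25, so a = 5; then c = 28 − 5·4 = 8.
So u(n) = 5n² + 8, and u(5) = 133.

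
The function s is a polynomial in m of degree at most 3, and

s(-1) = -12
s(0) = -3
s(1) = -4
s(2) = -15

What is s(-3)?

-60

First differences: 9, -1, -11. Second differences: -10, -10.
Level-2 differences are constant, so s has degree 2.
Fitting a degree-2 polynomial gives s(m) = -5m² + 4m - 3.
Then s(-3) = -60.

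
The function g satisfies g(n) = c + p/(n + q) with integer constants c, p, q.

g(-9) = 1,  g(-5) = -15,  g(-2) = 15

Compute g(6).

(g(n) − c)(n + q) = p for each data point; the three points give a linear system in c and q, then p follows.
Solving: c = 5, q = 4, p = 20, so g(n) = 5 + 20/(n + 4).
Then g(6) = 5 + 20/10 = 7.

7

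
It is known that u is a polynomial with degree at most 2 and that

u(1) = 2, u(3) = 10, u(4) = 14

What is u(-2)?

-10

Write u(x) = ax² + bx + c; the 3 given values yield a linear system in the 3 coefficients.
Solving, the leading coefficient vanishes, and u(x) = 4x - 2.
Then u(-2) = -10.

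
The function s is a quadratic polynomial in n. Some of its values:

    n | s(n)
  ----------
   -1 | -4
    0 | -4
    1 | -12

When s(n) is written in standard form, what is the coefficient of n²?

-4

Write s(n) = an² + bn + c; the 3 given values yield a linear system in the 3 coefficients.
Solving, s(n) = -4n² - 4n - 4.
The coefficient of n² is -4.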